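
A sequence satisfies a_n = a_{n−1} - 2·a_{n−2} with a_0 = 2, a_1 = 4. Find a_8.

With companion matrix B = [[1, -2], [1, 0]], [a_n, a_{n−1}]ᵀ = B·[a_{n−1}, a_{n−2}]ᵀ, so [a_8, a_7]ᵀ = B^7·[a_1, a_0]ᵀ.
B^7 = [[-3, -14], [7, -10]], giving [a_8, a_7]ᵀ = [[-40], [8]].

-40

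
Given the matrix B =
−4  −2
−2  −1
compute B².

[[20, 10], [10, 5]]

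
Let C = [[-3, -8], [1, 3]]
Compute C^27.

[[-3, -8], [1, 3]]

C² = I (check: tr C = 0 and det C = -1), so C^27 = C since 27 is odd.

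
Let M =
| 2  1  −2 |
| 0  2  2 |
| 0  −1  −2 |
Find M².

[[4, 6, 2], [0, 2, 0], [0, 0, 2]]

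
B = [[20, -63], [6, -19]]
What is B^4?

tr B = 1 and det B = -2, so the characteristic polynomial is λ² − (1)λ + (-2) with roots -1 and 2.
Eigenvectors give P = [[3, -7], [1, -2]] with P⁻¹ = [[-2, 7], [-1, 3]], and B = P·diag(-1, 2)·P⁻¹.
Then B^4 = P·diag(1, 16)·P⁻¹ = [[3, -112], [1, -32]] · [[-2, 7], [-1, 3]] = [[106, -315], [30, -89]].

[[106, -315], [30, -89]]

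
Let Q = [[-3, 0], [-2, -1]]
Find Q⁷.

tr Q = -4 and det Q = 3, so the characteristic polynomial is λ² − (-4)λ + (3) with roots -1 and -3.
Eigenvectors give P = [[0, 1], [-1, 1]] with P⁻¹ = [[1, -1], [1, 0]], and Q = P·diag(-1, -3)·P⁻¹.
Then Q⁷ = P·diag(-1, -2187)·P⁻¹ = [[0, -2187], [1, -2187]] · [[1, -1], [1, 0]] = [[-2187, 0], [-2186, -1]].

[[-2187, 0], [-2186, -1]]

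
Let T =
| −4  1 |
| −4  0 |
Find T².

[[12, −4], [16, −4]]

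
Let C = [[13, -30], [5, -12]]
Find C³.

[[97, -210], [35, -78]]

tr C = 1 and det C = -6, so the characteristic polynomial is λ² − (1)λ + (-6) with roots -2 and 3.
Eigenvectors give P = [[-2, 3], [-1, 1]] with P⁻¹ = [[1, -3], [1, -2]], and C = P·diag(-2, 3)·P⁻¹.
Then C³ = P·diag(-8, 27)·P⁻¹ = [[16, 81], [8, 27]] · [[1, -3], [1, -2]] = [[97, -210], [35, -78]].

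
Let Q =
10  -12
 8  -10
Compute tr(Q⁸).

tr Q = 0 and det Q = -4, so the characteristic polynomial is λ² − (0)λ + (-4) with roots 2 and -2.
Eigenvectors give P = [[3, 1], [2, 1]] with P⁻¹ = [[1, -1], [-2, 3]], and Q = P·diag(2, -2)·P⁻¹.
Then Q⁸ = P·diag(256, 256)·P⁻¹ = [[768, 256], [512, 256]] · [[1, -1], [-2, 3]] = [[256, 0], [0, 256]].

512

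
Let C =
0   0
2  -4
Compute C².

[[0, 0], [-8, 16]]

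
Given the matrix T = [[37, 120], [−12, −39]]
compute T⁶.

[[−6551, −21840], [2184, 7281]]

tr T = −2 and det T = −3, so the characteristic polynomial is λ² − (−2)λ + (−3) with roots 1 and −3.
Eigenvectors give P = [[−10, 3], [3, −1]] with P⁻¹ = [[−1, −3], [−3, −10]], and T = P·diag(1, −3)·P⁻¹.
Then T⁶ = P·diag(1, 729)·P⁻¹ = [[−10, 2187], [3, −729]] · [[−1, −3], [−3, −10]] = [[−6551, −21840], [2184, 7281]].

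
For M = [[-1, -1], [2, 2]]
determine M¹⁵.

[[-1, -1], [2, 2]]

M² = M (a projection; rank 1, trace 1), so M¹⁵ = M.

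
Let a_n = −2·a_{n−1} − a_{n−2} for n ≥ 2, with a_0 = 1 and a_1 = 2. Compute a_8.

−23

With companion matrix B = [[−2, −1], [1, 0]], [a_n, a_{n−1}]ᵀ = B·[a_{n−1}, a_{n−2}]ᵀ, so [a_8, a_7]ᵀ = B⁷·[a_1, a_0]ᵀ.
B⁷ = [[−8, −7], [7, 6]], giving [a_8, a_7]ᵀ = [[−23], [20]].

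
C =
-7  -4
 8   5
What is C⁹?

[[-39367, -19684], [39368, 19685]]

tr C = -2 and det C = -3, so the characteristic polynomial is λ² − (-2)λ + (-3) with roots 1 and -3.
Eigenvectors give P = [[-1, 1], [2, -1]] with P⁻¹ = [[1, 1], [2, 1]], and C = P·diag(1, -3)·P⁻¹.
Then C⁹ = P·diag(1, -19683)·P⁻¹ = [[-1, -19683], [2, 19683]] · [[1, 1], [2, 1]] = [[-39367, -19684], [39368, 19685]].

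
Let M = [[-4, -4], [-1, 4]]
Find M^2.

[[20, 0], [0, 20]]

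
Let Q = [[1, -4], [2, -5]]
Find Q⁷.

[[2185, -4372], [2186, -4373]]

tr Q = -4 and det Q = 3, so the characteristic polynomial is λ² − (-4)λ + (3) with roots -1 and -3.
Eigenvectors give P = [[2, 1], [1, 1]] with P⁻¹ = [[1, -1], [-1, 2]], and Q = P·diag(-1, -3)·P⁻¹.
Then Q⁷ = P·diag(-1, -2187)·P⁻¹ = [[-2, -2187], [-1, -2187]] · [[1, -1], [-1, 2]] = [[2185, -4372], [2186, -4373]].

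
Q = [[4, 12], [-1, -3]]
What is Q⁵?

[[4, 12], [-1, -3]]

Q² = Q (a projection; rank 1, trace 1), so Q⁵ = Q.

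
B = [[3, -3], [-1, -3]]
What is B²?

[[12, 0], [0, 12]]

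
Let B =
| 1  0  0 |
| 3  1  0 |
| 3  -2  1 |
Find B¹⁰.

[[1, 0, 0], [30, 1, 0], [-240, -20, 1]]

B = I + N where N = [[0, 0, 0], [3, 0, 0], [3, -2, 0]] is strictly lower-triangular, so N³ = 0.
(I + N)¹⁰ = I + 10·N + 45·N² = [[1, 0, 0], [30, 1, 0], [-240, -20, 1]].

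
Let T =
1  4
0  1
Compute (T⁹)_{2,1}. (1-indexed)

T = I + N where N = [[0, 4], [0, 0]] is strictly upper-triangular, so N² = 0.
(I + N)⁹ = I + 9·N = [[1, 36], [0, 1]].

0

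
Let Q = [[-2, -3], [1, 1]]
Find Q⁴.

[[-2, -3], [1, 1]]

Q² = [[1, 3], [-1, -2]]
Q³ = [[1, 0], [0, 1]]
Q⁴ = [[-2, -3], [1, 1]]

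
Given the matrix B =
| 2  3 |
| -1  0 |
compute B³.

B² = [[1, 6], [-2, -3]]
B³ = [[-4, 3], [-1, -6]]

[[-4, 3], [-1, -6]]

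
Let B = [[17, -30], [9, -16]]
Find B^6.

tr B = 1 and det B = -2, so the characteristic polynomial is λ² − (1)λ + (-2) with roots 2 and -1.
Eigenvectors give P = [[2, -5], [1, -3]] with P⁻¹ = [[3, -5], [1, -2]], and B = P·diag(2, -1)·P⁻¹.
Then B^6 = P·diag(64, 1)·P⁻¹ = [[128, -5], [64, -3]] · [[3, -5], [1, -2]] = [[379, -630], [189, -314]].

[[379, -630], [189, -314]]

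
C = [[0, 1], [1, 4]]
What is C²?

[[1, 4], [4, 17]]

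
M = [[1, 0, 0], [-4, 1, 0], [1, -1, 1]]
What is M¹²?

M = I + N where N = [[0, 0, 0], [-4, 0, 0], [1, -1, 0]] is strictly lower-triangular, so N³ = 0.
(I + N)¹² = I + 12·N + 66·N² = [[1, 0, 0], [-48, 1, 0], [276, -12, 1]].

[[1, 0, 0], [-48, 1, 0], [276, -12, 1]]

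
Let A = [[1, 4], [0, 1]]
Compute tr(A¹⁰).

2

A = I + N where N = [[0, 4], [0, 0]] is strictly upper-triangular, so N² = 0.
(I + N)¹⁰ = I + 10·N = [[1, 40], [0, 1]].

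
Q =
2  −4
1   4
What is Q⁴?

Q² = [[0, −24], [6, 12]]
Q³ = [[−24, −96], [24, 24]]
Q⁴ = [[−144, −288], [72, 0]]

[[−144, −288], [72, 0]]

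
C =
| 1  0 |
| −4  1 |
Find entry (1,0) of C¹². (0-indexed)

C = I + N where N = [[0, 0], [−4, 0]] is strictly lower-triangular, so N² = 0.
(I + N)¹² = I + 12·N = [[1, 0], [−48, 1]].

−48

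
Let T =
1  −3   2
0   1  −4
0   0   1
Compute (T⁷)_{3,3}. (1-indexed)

1

T = I + N where N = [[0, −3, 2], [0, 0, −4], [0, 0, 0]] is strictly upper-triangular, so N³ = 0.
(I + N)⁷ = I + 7·N + 21·N² = [[1, −21, 266], [0, 1, −28], [0, 0, 1]].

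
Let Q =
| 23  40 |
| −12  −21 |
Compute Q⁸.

tr Q = 2 and det Q = −3, so the characteristic polynomial is λ² − (2)λ + (−3) with roots 3 and −1.
Eigenvectors give P = [[2, 5], [−1, −3]] with P⁻¹ = [[3, 5], [−1, −2]], and Q = P·diag(3, −1)·P⁻¹.
Then Q⁸ = P·diag(6561, 1)·P⁻¹ = [[13122, 5], [−6561, −3]] · [[3, 5], [−1, −2]] = [[39361, 65600], [−19680, −32799]].

[[39361, 65600], [−19680, −32799]]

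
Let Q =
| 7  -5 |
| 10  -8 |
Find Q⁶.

tr Q = -1 and det Q = -6, so the characteristic polynomial is λ² − (-1)λ + (-6) with roots 2 and -3.
Eigenvectors give P = [[1, 1], [1, 2]] with P⁻¹ = [[2, -1], [-1, 1]], and Q = P·diag(2, -3)·P⁻¹.
Then Q⁶ = P·diag(64, 729)·P⁻¹ = [[64, 729], [64, 1458]] · [[2, -1], [-1, 1]] = [[-601, 665], [-1330, 1394]].

[[-601, 665], [-1330, 1394]]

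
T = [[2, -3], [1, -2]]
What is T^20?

[[1, 0], [0, 1]]

T² = I (check: tr T = 0 and det T = -1), so T^20 = I since 20 is even.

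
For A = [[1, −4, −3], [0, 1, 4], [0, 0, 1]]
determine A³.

A = I + N where N = [[0, −4, −3], [0, 0, 4], [0, 0, 0]] is strictly upper-triangular, so N³ = 0.
(I + N)³ = I + 3·N + 3·N² = [[1, −12, −57], [0, 1, 12], [0, 0, 1]].

[[1, −12, −57], [0, 1, 12], [0, 0, 1]]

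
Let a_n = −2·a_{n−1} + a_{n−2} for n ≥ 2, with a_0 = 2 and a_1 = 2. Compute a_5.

34

With companion matrix M = [[−2, 1], [1, 0]], [a_n, a_{n−1}]ᵀ = M·[a_{n−1}, a_{n−2}]ᵀ, so [a_5, a_4]ᵀ = M⁴·[a_1, a_0]ᵀ.
M⁴ = [[29, −12], [−12, 5]], giving [a_5, a_4]ᵀ = [[34], [−14]].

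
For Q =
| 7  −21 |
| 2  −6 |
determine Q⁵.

[[7, −21], [2, −6]]

Q² = Q (a projection; rank 1, trace 1), so Q⁵ = Q.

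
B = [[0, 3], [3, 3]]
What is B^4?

[[162, 243], [243, 405]]

B^2 = [[9, 9], [9, 18]]
B^3 = [[27, 54], [54, 81]]
B^4 = [[162, 243], [243, 405]]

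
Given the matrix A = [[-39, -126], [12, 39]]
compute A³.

tr A = 0 and det A = -9, so the characteristic polynomial is λ² − (0)λ + (-9) with roots -3 and 3.
Eigenvectors give P = [[7, -3], [-2, 1]] with P⁻¹ = [[1, 3], [2, 7]], and A = P·diag(-3, 3)·P⁻¹.
Then A³ = P·diag(-27, 27)·P⁻¹ = [[-189, -81], [54, 27]] · [[1, 3], [2, 7]] = [[-351, -1134], [108, 351]].

[[-351, -1134], [108, 351]]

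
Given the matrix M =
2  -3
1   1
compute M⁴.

[[-26, 9], [-3, -23]]

M² = [[1, -9], [3, -2]]
M³ = [[-7, -12], [4, -11]]
M⁴ = [[-26, 9], [-3, -23]]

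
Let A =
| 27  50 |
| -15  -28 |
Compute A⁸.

[[-31269, -63050], [18915, 38086]]

tr A = -1 and det A = -6, so the characteristic polynomial is λ² − (-1)λ + (-6) with roots 2 and -3.
Eigenvectors give P = [[-2, -5], [1, 3]] with P⁻¹ = [[-3, -5], [1, 2]], and A = P·diag(2, -3)·P⁻¹.
Then A⁸ = P·diag(256, 6561)·P⁻¹ = [[-512, -32805], [256, 19683]] · [[-3, -5], [1, 2]] = [[-31269, -63050], [18915, 38086]].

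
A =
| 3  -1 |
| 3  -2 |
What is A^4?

A^2 = [[6, -1], [3, 1]]
A^3 = [[15, -4], [12, -5]]
A^4 = [[33, -7], [21, -2]]

[[33, -7], [21, -2]]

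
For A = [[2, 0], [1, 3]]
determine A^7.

tr A = 5 and det A = 6, so the characteristic polynomial is λ² − (5)λ + (6) with roots 2 and 3.
Eigenvectors give P = [[-1, 0], [1, 1]] with P⁻¹ = [[-1, 0], [1, 1]], and A = P·diag(2, 3)·P⁻¹.
Then A^7 = P·diag(128, 2187)·P⁻¹ = [[-128, 0], [128, 2187]] · [[-1, 0], [1, 1]] = [[128, 0], [2059, 2187]].

[[128, 0], [2059, 2187]]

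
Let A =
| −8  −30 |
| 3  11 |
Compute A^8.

[[−2294, −7650], [765, 2551]]

tr A = 3 and det A = 2, so the characteristic polynomial is λ² − (3)λ + (2) with roots 2 and 1.
Eigenvectors give P = [[−3, 10], [1, −3]] with P⁻¹ = [[3, 10], [1, 3]], and A = P·diag(2, 1)·P⁻¹.
Then A^8 = P·diag(256, 1)·P⁻¹ = [[−768, 10], [256, −3]] · [[3, 10], [1, 3]] = [[−2294, −7650], [765, 2551]].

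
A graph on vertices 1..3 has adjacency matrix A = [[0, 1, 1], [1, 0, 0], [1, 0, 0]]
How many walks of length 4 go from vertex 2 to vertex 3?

The number of length-4 walks from vertex 2 to vertex 3 is entry (2,3) of A⁴, where A is the adjacency matrix.
A² = [[2, 0, 0], [0, 1, 1], [0, 1, 1]]
A³ = [[0, 2, 2], [2, 0, 0], [2, 0, 0]]
A⁴ = [[4, 0, 0], [0, 2, 2], [0, 2, 2]]

2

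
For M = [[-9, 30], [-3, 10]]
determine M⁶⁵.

[[-9, 30], [-3, 10]]

M² = M (a projection; rank 1, trace 1), so M⁶⁵ = M.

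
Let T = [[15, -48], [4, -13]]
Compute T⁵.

[[975, -2928], [244, -733]]

tr T = 2 and det T = -3, so the characteristic polynomial is λ² − (2)λ + (-3) with roots -1 and 3.
Eigenvectors give P = [[-3, 4], [-1, 1]] with P⁻¹ = [[1, -4], [1, -3]], and T = P·diag(-1, 3)·P⁻¹.
Then T⁵ = P·diag(-1, 243)·P⁻¹ = [[3, 972], [1, 243]] · [[1, -4], [1, -3]] = [[975, -2928], [244, -733]].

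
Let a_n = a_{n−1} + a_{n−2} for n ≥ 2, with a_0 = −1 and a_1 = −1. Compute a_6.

With companion matrix A = [[1, 1], [1, 0]], [a_n, a_{n−1}]ᵀ = A·[a_{n−1}, a_{n−2}]ᵀ, so [a_6, a_5]ᵀ = A^5·[a_1, a_0]ᵀ.
A^5 = [[8, 5], [5, 3]], giving [a_6, a_5]ᵀ = [[−13], [−8]].

−13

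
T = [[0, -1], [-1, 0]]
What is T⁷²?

T² = I (check: tr T = 0 and det T = -1), so T⁷² = I since 72 is even.

[[1, 0], [0, 1]]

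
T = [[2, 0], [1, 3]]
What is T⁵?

[[32, 0], [211, 243]]

tr T = 5 and det T = 6, so the characteristic polynomial is λ² − (5)λ + (6) with roots 3 and 2.
Eigenvectors give P = [[0, 1], [1, -1]] with P⁻¹ = [[1, 1], [1, 0]], and T = P·diag(3, 2)·P⁻¹.
Then T⁵ = P·diag(243, 32)·P⁻¹ = [[0, 32], [243, -32]] · [[1, 1], [1, 0]] = [[32, 0], [211, 243]].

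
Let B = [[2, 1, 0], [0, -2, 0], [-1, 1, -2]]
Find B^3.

B^2 = [[4, 0, 0], [0, 4, 0], [0, -5, 4]]
B^3 = [[8, 4, 0], [0, -8, 0], [-4, 14, -8]]

[[8, 4, 0], [0, -8, 0], [-4, 14, -8]]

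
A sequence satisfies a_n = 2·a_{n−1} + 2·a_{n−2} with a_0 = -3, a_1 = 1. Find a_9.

With companion matrix C = [[2, 2], [1, 0]], [a_n, a_{n−1}]ᵀ = C·[a_{n−1}, a_{n−2}]ᵀ, so [a_9, a_8]ᵀ = C^8·[a_1, a_0]ᵀ.
C^8 = [[2448, 1792], [896, 656]], giving [a_9, a_8]ᵀ = [[-2928], [-1072]].

-2928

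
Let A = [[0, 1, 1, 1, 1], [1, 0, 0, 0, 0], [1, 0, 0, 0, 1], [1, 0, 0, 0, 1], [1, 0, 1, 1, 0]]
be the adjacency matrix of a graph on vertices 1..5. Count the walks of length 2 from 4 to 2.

The number of length-2 walks from vertex 4 to vertex 2 is entry (4,2) of A^2, where A is the adjacency matrix.
A^2 = [[4, 0, 1, 1, 2], [0, 1, 1, 1, 1], [1, 1, 2, 2, 1], [1, 1, 2, 2, 1], [2, 1, 1, 1, 3]]

1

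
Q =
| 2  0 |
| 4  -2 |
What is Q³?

[[8, 0], [16, -8]]

Q² = [[4, 0], [0, 4]]
Q³ = [[8, 0], [16, -8]]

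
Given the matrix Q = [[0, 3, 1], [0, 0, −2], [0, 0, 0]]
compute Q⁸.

Q is strictly triangular, hence nilpotent: Q³ = 0, so Q⁸ = 0.

[[0, 0, 0], [0, 0, 0], [0, 0, 0]]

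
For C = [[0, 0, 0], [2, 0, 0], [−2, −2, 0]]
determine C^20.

[[0, 0, 0], [0, 0, 0], [0, 0, 0]]

C is strictly triangular, hence nilpotent: C^3 = 0, so C^20 = 0.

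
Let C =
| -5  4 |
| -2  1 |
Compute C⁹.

tr C = -4 and det C = 3, so the characteristic polynomial is λ² − (-4)λ + (3) with roots -3 and -1.
Eigenvectors give P = [[2, -1], [1, -1]] with P⁻¹ = [[1, -1], [1, -2]], and C = P·diag(-3, -1)·P⁻¹.
Then C⁹ = P·diag(-19683, -1)·P⁻¹ = [[-39366, 1], [-19683, 1]] · [[1, -1], [1, -2]] = [[-39365, 39364], [-19682, 19681]].

[[-39365, 39364], [-19682, 19681]]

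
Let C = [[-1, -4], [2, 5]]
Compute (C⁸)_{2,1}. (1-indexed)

6560

tr C = 4 and det C = 3, so the characteristic polynomial is λ² − (4)λ + (3) with roots 3 and 1.
Eigenvectors give P = [[1, 2], [-1, -1]] with P⁻¹ = [[-1, -2], [1, 1]], and C = P·diag(3, 1)·P⁻¹.
Then C⁸ = P·diag(6561, 1)·P⁻¹ = [[6561, 2], [-6561, -1]] · [[-1, -2], [1, 1]] = [[-6559, -13120], [6560, 13121]].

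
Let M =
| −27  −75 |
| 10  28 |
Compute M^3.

tr M = 1 and det M = −6, so the characteristic polynomial is λ² − (1)λ + (−6) with roots −2 and 3.
Eigenvectors give P = [[3, −5], [−1, 2]] with P⁻¹ = [[2, 5], [1, 3]], and M = P·diag(−2, 3)·P⁻¹.
Then M^3 = P·diag(−8, 27)·P⁻¹ = [[−24, −135], [8, 54]] · [[2, 5], [1, 3]] = [[−183, −525], [70, 202]].

[[−183, −525], [70, 202]]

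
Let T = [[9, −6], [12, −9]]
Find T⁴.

[[81, 0], [0, 81]]

tr T = 0 and det T = −9, so the characteristic polynomial is λ² − (0)λ + (−9) with roots 3 and −3.
Eigenvectors give P = [[1, −1], [1, −2]] with P⁻¹ = [[2, −1], [1, −1]], and T = P·diag(3, −3)·P⁻¹.
Then T⁴ = P·diag(81, 81)·P⁻¹ = [[81, −81], [81, −162]] · [[2, −1], [1, −1]] = [[81, 0], [0, 81]].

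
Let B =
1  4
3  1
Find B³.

[[37, 60], [45, 37]]

B² = [[13, 8], [6, 13]]
B³ = [[37, 60], [45, 37]]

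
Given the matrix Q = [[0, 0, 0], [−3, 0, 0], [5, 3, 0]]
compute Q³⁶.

[[0, 0, 0], [0, 0, 0], [0, 0, 0]]

Q is strictly triangular, hence nilpotent: Q³ = 0, so Q³⁶ = 0.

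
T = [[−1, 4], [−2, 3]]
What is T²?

[[−7, 8], [−4, 1]]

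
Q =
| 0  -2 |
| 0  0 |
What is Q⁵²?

[[0, 0], [0, 0]]

Q is strictly triangular, hence nilpotent: Q² = 0, so Q⁵² = 0.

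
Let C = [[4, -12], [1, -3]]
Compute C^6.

C² = C (a projection; rank 1, trace 1), so C^6 = C.

[[4, -12], [1, -3]]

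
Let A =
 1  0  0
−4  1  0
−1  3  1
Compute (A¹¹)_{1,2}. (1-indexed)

0

A = I + N where N = [[0, 0, 0], [−4, 0, 0], [−1, 3, 0]] is strictly lower-triangular, so N³ = 0.
(I + N)¹¹ = I + 11·N + 55·N² = [[1, 0, 0], [−44, 1, 0], [−671, 33, 1]].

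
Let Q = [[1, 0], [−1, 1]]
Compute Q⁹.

Q = I + N where N = [[0, 0], [−1, 0]] is strictly lower-triangular, so N² = 0.
(I + N)⁹ = I + 9·N = [[1, 0], [−9, 1]].

[[1, 0], [−9, 1]]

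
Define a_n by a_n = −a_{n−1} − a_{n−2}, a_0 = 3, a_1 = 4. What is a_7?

With companion matrix B = [[−1, −1], [1, 0]], [a_n, a_{n−1}]ᵀ = B·[a_{n−1}, a_{n−2}]ᵀ, so [a_7, a_6]ᵀ = B^6·[a_1, a_0]ᵀ.
B^6 = [[1, 0], [0, 1]], giving [a_7, a_6]ᵀ = [[4], [3]].

4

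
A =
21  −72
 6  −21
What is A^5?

tr A = 0 and det A = −9, so the characteristic polynomial is λ² − (0)λ + (−9) with roots −3 and 3.
Eigenvectors give P = [[3, 4], [1, 1]] with P⁻¹ = [[−1, 4], [1, −3]], and A = P·diag(−3, 3)·P⁻¹.
Then A^5 = P·diag(−243, 243)·P⁻¹ = [[−729, 972], [−243, 243]] · [[−1, 4], [1, −3]] = [[1701, −5832], [486, −1701]].

[[1701, −5832], [486, −1701]]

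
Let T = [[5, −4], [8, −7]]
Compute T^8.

[[−6559, 6560], [−13120, 13121]]

tr T = −2 and det T = −3, so the characteristic polynomial is λ² − (−2)λ + (−3) with roots −3 and 1.
Eigenvectors give P = [[−1, 1], [−2, 1]] with P⁻¹ = [[1, −1], [2, −1]], and T = P·diag(−3, 1)·P⁻¹.
Then T^8 = P·diag(6561, 1)·P⁻¹ = [[−6561, 1], [−13122, 1]] · [[1, −1], [2, −1]] = [[−6559, 6560], [−13120, 13121]].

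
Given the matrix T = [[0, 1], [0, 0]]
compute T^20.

[[0, 0], [0, 0]]

T is strictly triangular, hence nilpotent: T^2 = 0, so T^20 = 0.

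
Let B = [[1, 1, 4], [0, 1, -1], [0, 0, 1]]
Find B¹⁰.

B = I + N where N = [[0, 1, 4], [0, 0, -1], [0, 0, 0]] is strictly upper-triangular, so N³ = 0.
(I + N)¹⁰ = I + 10·N + 45·N² = [[1, 10, -5], [0, 1, -10], [0, 0, 1]].

[[1, 10, -5], [0, 1, -10], [0, 0, 1]]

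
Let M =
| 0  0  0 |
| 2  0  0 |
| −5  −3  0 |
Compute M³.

M is strictly triangular, hence nilpotent: M³ = 0, so M³ = 0.

[[0, 0, 0], [0, 0, 0], [0, 0, 0]]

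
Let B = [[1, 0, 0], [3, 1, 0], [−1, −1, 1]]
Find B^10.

B = I + N where N = [[0, 0, 0], [3, 0, 0], [−1, −1, 0]] is strictly lower-triangular, so N^3 = 0.
(I + N)^10 = I + 10·N + 45·N^2 = [[1, 0, 0], [30, 1, 0], [−145, −10, 1]].

[[1, 0, 0], [30, 1, 0], [−145, −10, 1]]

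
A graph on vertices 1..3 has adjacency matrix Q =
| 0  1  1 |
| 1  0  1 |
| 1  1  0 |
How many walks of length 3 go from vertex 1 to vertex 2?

The number of length-3 walks from vertex 1 to vertex 2 is entry (1,2) of Q^3, where Q is the adjacency matrix.
Q^2 = [[2, 1, 1], [1, 2, 1], [1, 1, 2]]
Q^3 = [[2, 3, 3], [3, 2, 3], [3, 3, 2]]

3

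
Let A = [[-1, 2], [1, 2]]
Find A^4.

[[11, 18], [9, 38]]

A^2 = [[3, 2], [1, 6]]
A^3 = [[-1, 10], [5, 14]]
A^4 = [[11, 18], [9, 38]]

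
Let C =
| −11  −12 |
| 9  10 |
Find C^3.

[[−35, −36], [27, 28]]

tr C = −1 and det C = −2, so the characteristic polynomial is λ² − (−1)λ + (−2) with roots −2 and 1.
Eigenvectors give P = [[−4, −1], [3, 1]] with P⁻¹ = [[−1, −1], [3, 4]], and C = P·diag(−2, 1)·P⁻¹.
Then C^3 = P·diag(−8, 1)·P⁻¹ = [[32, −1], [−24, 1]] · [[−1, −1], [3, 4]] = [[−35, −36], [27, 28]].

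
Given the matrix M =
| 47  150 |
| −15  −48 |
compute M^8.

[[−56489, −189150], [18915, 63306]]

tr M = −1 and det M = −6, so the characteristic polynomial is λ² − (−1)λ + (−6) with roots 2 and −3.
Eigenvectors give P = [[10, 3], [−3, −1]] with P⁻¹ = [[1, 3], [−3, −10]], and M = P·diag(2, −3)·P⁻¹.
Then M^8 = P·diag(256, 6561)·P⁻¹ = [[2560, 19683], [−768, −6561]] · [[1, 3], [−3, −10]] = [[−56489, −189150], [18915, 63306]].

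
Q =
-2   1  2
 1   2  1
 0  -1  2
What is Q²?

[[5, -2, 1], [0, 4, 6], [-1, -4, 3]]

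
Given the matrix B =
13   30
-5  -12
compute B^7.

[[6817, 13890], [-2315, -4758]]

tr B = 1 and det B = -6, so the characteristic polynomial is λ² − (1)λ + (-6) with roots -2 and 3.
Eigenvectors give P = [[-2, -3], [1, 1]] with P⁻¹ = [[1, 3], [-1, -2]], and B = P·diag(-2, 3)·P⁻¹.
Then B^7 = P·diag(-128, 2187)·P⁻¹ = [[256, -6561], [-128, 2187]] · [[1, 3], [-1, -2]] = [[6817, 13890], [-2315, -4758]].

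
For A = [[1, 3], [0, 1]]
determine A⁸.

A = I + N where N = [[0, 3], [0, 0]] is strictly upper-triangular, so N² = 0.
(I + N)⁸ = I + 8·N = [[1, 24], [0, 1]].

[[1, 24], [0, 1]]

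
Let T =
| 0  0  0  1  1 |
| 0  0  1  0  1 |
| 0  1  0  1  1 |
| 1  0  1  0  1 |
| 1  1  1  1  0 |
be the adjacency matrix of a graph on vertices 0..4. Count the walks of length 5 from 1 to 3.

The number of length-5 walks from vertex 1 to vertex 3 is entry (1,3) of T⁵, where T is the adjacency matrix.
T² = [[2, 1, 2, 1, 1], [1, 2, 1, 2, 1], [2, 1, 3, 1, 2], [1, 2, 1, 3, 2], [1, 1, 2, 2, 4]]
T³ = [[2, 3, 3, 5, 6], [3, 2, 5, 3, 6], [3, 5, 4, 7, 7], [5, 3, 7, 4, 7], [6, 6, 7, 7, 6]]
T⁴ = [[11, 9, 14, 11, 13], [9, 11, 11, 14, 13], [14, 11, 19, 14, 19], [11, 14, 14, 19, 19], [13, 13, 19, 19, 26]]
T⁵ = [[24, 27, 33, 38, 45], [27, 24, 38, 33, 45], [33, 38, 44, 52, 58], [38, 33, 52, 44, 58], [45, 45, 58, 58, 64]]

33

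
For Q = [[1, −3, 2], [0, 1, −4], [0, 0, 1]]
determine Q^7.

[[1, −21, 266], [0, 1, −28], [0, 0, 1]]

Q = I + N where N = [[0, −3, 2], [0, 0, −4], [0, 0, 0]] is strictly upper-triangular, so N^3 = 0.
(I + N)^7 = I + 7·N + 21·N^2 = [[1, −21, 266], [0, 1, −28], [0, 0, 1]].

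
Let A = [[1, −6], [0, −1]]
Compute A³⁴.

[[1, 0], [0, 1]]

A² = I (check: tr A = 0 and det A = −1), so A³⁴ = I since 34 is even.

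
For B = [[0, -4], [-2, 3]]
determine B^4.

B^2 = [[8, -12], [-6, 17]]
B^3 = [[24, -68], [-34, 75]]
B^4 = [[136, -300], [-150, 361]]

[[136, -300], [-150, 361]]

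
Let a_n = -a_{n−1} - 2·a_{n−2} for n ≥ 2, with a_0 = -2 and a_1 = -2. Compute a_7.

-34

With companion matrix A = [[-1, -2], [1, 0]], [a_n, a_{n−1}]ᵀ = A·[a_{n−1}, a_{n−2}]ᵀ, so [a_7, a_6]ᵀ = A⁶·[a_1, a_0]ᵀ.
A⁶ = [[7, 10], [-5, 2]], giving [a_7, a_6]ᵀ = [[-34], [6]].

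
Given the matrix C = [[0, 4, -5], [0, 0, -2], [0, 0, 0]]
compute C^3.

C is strictly triangular, hence nilpotent: C^3 = 0, so C^3 = 0.

[[0, 0, 0], [0, 0, 0], [0, 0, 0]]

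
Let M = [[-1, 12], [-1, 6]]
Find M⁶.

tr M = 5 and det M = 6, so the characteristic polynomial is λ² − (5)λ + (6) with roots 3 and 2.
Eigenvectors give P = [[3, -4], [1, -1]] with P⁻¹ = [[-1, 4], [-1, 3]], and M = P·diag(3, 2)·P⁻¹.
Then M⁶ = P·diag(729, 64)·P⁻¹ = [[2187, -256], [729, -64]] · [[-1, 4], [-1, 3]] = [[-1931, 7980], [-665, 2724]].

[[-1931, 7980], [-665, 2724]]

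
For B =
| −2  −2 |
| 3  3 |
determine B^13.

B² = B (a projection; rank 1, trace 1), so B^13 = B.

[[−2, −2], [3, 3]]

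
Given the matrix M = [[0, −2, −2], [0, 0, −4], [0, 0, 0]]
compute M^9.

M is strictly triangular, hence nilpotent: M^3 = 0, so M^9 = 0.

[[0, 0, 0], [0, 0, 0], [0, 0, 0]]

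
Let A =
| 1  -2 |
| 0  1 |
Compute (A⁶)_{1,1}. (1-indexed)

1

A = I + N where N = [[0, -2], [0, 0]] is strictly upper-triangular, so N² = 0.
(I + N)⁶ = I + 6·N = [[1, -12], [0, 1]].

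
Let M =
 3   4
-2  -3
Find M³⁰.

[[1, 0], [0, 1]]

M² = I (check: tr M = 0 and det M = -1), so M³⁰ = I since 30 is even.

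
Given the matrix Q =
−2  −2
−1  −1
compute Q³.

Q² = [[6, 6], [3, 3]]
Q³ = [[−18, −18], [−9, −9]]

[[−18, −18], [−9, −9]]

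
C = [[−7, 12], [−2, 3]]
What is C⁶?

tr C = −4 and det C = 3, so the characteristic polynomial is λ² − (−4)λ + (3) with roots −1 and −3.
Eigenvectors give P = [[−2, 3], [−1, 1]] with P⁻¹ = [[1, −3], [1, −2]], and C = P·diag(−1, −3)·P⁻¹.
Then C⁶ = P·diag(1, 729)·P⁻¹ = [[−2, 2187], [−1, 729]] · [[1, −3], [1, −2]] = [[2185, −4368], [728, −1455]].

[[2185, −4368], [728, −1455]]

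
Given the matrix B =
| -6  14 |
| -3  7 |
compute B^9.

[[-6, 14], [-3, 7]]

B² = B (a projection; rank 1, trace 1), so B^9 = B.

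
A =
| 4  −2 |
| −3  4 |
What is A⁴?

[[868, −704], [−1056, 868]]

A² = [[22, −16], [−24, 22]]
A³ = [[136, −108], [−162, 136]]
A⁴ = [[868, −704], [−1056, 868]]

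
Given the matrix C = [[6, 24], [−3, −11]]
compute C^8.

[[−50184, −151320], [18915, 57001]]

tr C = −5 and det C = 6, so the characteristic polynomial is λ² − (−5)λ + (6) with roots −3 and −2.
Eigenvectors give P = [[−8, −3], [3, 1]] with P⁻¹ = [[1, 3], [−3, −8]], and C = P·diag(−3, −2)·P⁻¹.
Then C^8 = P·diag(6561, 256)·P⁻¹ = [[−52488, −768], [19683, 256]] · [[1, 3], [−3, −8]] = [[−50184, −151320], [18915, 57001]].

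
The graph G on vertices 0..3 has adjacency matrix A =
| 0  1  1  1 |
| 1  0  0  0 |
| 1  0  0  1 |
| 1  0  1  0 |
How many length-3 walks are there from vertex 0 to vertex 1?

The number of length-3 walks from vertex 0 to vertex 1 is entry (0,1) of A³, where A is the adjacency matrix.
A² = [[3, 0, 1, 1], [0, 1, 1, 1], [1, 1, 2, 1], [1, 1, 1, 2]]
A³ = [[2, 3, 4, 4], [3, 0, 1, 1], [4, 1, 2, 3], [4, 1, 3, 2]]

3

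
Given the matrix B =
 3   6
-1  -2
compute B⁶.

[[3, 6], [-1, -2]]

B² = B (a projection; rank 1, trace 1), so B⁶ = B.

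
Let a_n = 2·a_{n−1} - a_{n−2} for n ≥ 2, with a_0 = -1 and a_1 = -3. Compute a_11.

With companion matrix C = [[2, -1], [1, 0]], [a_n, a_{n−1}]ᵀ = C·[a_{n−1}, a_{n−2}]ᵀ, so [a_11, a_10]ᵀ = C¹⁰·[a_1, a_0]ᵀ.
C¹⁰ = [[11, -10], [10, -9]], giving [a_11, a_10]ᵀ = [[-23], [-21]].

-23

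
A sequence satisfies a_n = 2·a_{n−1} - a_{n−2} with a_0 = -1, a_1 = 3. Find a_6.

23

With companion matrix A = [[2, -1], [1, 0]], [a_n, a_{n−1}]ᵀ = A·[a_{n−1}, a_{n−2}]ᵀ, so [a_6, a_5]ᵀ = A⁵·[a_1, a_0]ᵀ.
A⁵ = [[6, -5], [5, -4]], giving [a_6, a_5]ᵀ = [[23], [19]].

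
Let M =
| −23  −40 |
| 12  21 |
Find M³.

tr M = −2 and det M = −3, so the characteristic polynomial is λ² − (−2)λ + (−3) with roots −3 and 1.
Eigenvectors give P = [[−2, −5], [1, 3]] with P⁻¹ = [[−3, −5], [1, 2]], and M = P·diag(−3, 1)·P⁻¹.
Then M³ = P·diag(−27, 1)·P⁻¹ = [[54, −5], [−27, 3]] · [[−3, −5], [1, 2]] = [[−167, −280], [84, 141]].

[[−167, −280], [84, 141]]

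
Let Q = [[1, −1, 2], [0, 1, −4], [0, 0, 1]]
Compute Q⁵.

Q = I + N where N = [[0, −1, 2], [0, 0, −4], [0, 0, 0]] is strictly upper-triangular, so N³ = 0.
(I + N)⁵ = I + 5·N + 10·N² = [[1, −5, 50], [0, 1, −20], [0, 0, 1]].

[[1, −5, 50], [0, 1, −20], [0, 0, 1]]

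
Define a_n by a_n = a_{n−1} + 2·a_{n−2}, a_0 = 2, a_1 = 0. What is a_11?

With companion matrix A = [[1, 2], [1, 0]], [a_n, a_{n−1}]ᵀ = A·[a_{n−1}, a_{n−2}]ᵀ, so [a_11, a_10]ᵀ = A¹⁰·[a_1, a_0]ᵀ.
A¹⁰ = [[683, 682], [341, 342]], giving [a_11, a_10]ᵀ = [[1364], [684]].

1364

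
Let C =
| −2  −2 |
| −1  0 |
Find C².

[[6, 4], [2, 2]]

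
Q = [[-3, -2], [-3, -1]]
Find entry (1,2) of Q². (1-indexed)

8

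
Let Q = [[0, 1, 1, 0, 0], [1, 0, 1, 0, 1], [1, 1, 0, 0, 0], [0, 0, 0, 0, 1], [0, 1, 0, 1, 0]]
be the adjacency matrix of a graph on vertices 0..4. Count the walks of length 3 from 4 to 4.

0

The number of length-3 walks from vertex 4 to vertex 4 is entry (4,4) of Q³, where Q is the adjacency matrix.
Q² = [[2, 1, 1, 0, 1], [1, 3, 1, 1, 0], [1, 1, 2, 0, 1], [0, 1, 0, 1, 0], [1, 0, 1, 0, 2]]
Q³ = [[2, 4, 3, 1, 1], [4, 2, 4, 0, 4], [3, 4, 2, 1, 1], [1, 0, 1, 0, 2], [1, 4, 1, 2, 0]]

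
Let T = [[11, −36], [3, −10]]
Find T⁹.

[[2051, −6156], [513, −1540]]

tr T = 1 and det T = −2, so the characteristic polynomial is λ² − (1)λ + (−2) with roots 2 and −1.
Eigenvectors give P = [[4, 3], [1, 1]] with P⁻¹ = [[1, −3], [−1, 4]], and T = P·diag(2, −1)·P⁻¹.
Then T⁹ = P·diag(512, −1)·P⁻¹ = [[2048, −3], [512, −1]] · [[1, −3], [−1, 4]] = [[2051, −6156], [513, −1540]].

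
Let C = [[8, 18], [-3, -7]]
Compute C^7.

[[386, 774], [-129, -259]]

tr C = 1 and det C = -2, so the characteristic polynomial is λ² − (1)λ + (-2) with roots 2 and -1.
Eigenvectors give P = [[3, -2], [-1, 1]] with P⁻¹ = [[1, 2], [1, 3]], and C = P·diag(2, -1)·P⁻¹.
Then C^7 = P·diag(128, -1)·P⁻¹ = [[384, 2], [-128, -1]] · [[1, 2], [1, 3]] = [[386, 774], [-129, -259]].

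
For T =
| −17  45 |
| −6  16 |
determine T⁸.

[[1531, −3825], [510, −1274]]

tr T = −1 and det T = −2, so the characteristic polynomial is λ² − (−1)λ + (−2) with roots 1 and −2.
Eigenvectors give P = [[−5, 3], [−2, 1]] with P⁻¹ = [[1, −3], [2, −5]], and T = P·diag(1, −2)·P⁻¹.
Then T⁸ = P·diag(1, 256)·P⁻¹ = [[−5, 768], [−2, 256]] · [[1, −3], [2, −5]] = [[1531, −3825], [510, −1274]].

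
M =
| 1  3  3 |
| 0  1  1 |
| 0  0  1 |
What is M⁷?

[[1, 21, 84], [0, 1, 7], [0, 0, 1]]

M = I + N where N = [[0, 3, 3], [0, 0, 1], [0, 0, 0]] is strictly upper-triangular, so N³ = 0.
(I + N)⁷ = I + 7·N + 21·N² = [[1, 21, 84], [0, 1, 7], [0, 0, 1]].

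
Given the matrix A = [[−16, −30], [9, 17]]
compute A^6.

[[−314, −630], [189, 379]]

tr A = 1 and det A = −2, so the characteristic polynomial is λ² − (1)λ + (−2) with roots −1 and 2.
Eigenvectors give P = [[−2, −5], [1, 3]] with P⁻¹ = [[−3, −5], [1, 2]], and A = P·diag(−1, 2)·P⁻¹.
Then A^6 = P·diag(1, 64)·P⁻¹ = [[−2, −320], [1, 192]] · [[−3, −5], [1, 2]] = [[−314, −630], [189, 379]].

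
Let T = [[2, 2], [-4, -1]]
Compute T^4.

[[8, -22], [44, 41]]

T^2 = [[-4, 2], [-4, -7]]
T^3 = [[-16, -10], [20, -1]]
T^4 = [[8, -22], [44, 41]]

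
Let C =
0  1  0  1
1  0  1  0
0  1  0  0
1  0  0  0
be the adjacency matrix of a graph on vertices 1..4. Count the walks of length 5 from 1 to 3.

0

The number of length-5 walks from vertex 1 to vertex 3 is entry (1,3) of C^5, where C is the adjacency matrix.
C^2 = [[2, 0, 1, 0], [0, 2, 0, 1], [1, 0, 1, 0], [0, 1, 0, 1]]
C^3 = [[0, 3, 0, 2], [3, 0, 2, 0], [0, 2, 0, 1], [2, 0, 1, 0]]
C^4 = [[5, 0, 3, 0], [0, 5, 0, 3], [3, 0, 2, 0], [0, 3, 0, 2]]
C^5 = [[0, 8, 0, 5], [8, 0, 5, 0], [0, 5, 0, 3], [5, 0, 3, 0]]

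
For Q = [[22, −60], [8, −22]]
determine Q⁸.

[[256, 0], [0, 256]]

tr Q = 0 and det Q = −4, so the characteristic polynomial is λ² − (0)λ + (−4) with roots 2 and −2.
Eigenvectors give P = [[−3, 5], [−1, 2]] with P⁻¹ = [[−2, 5], [−1, 3]], and Q = P·diag(2, −2)·P⁻¹.
Then Q⁸ = P·diag(256, 256)·P⁻¹ = [[−768, 1280], [−256, 512]] · [[−2, 5], [−1, 3]] = [[256, 0], [0, 256]].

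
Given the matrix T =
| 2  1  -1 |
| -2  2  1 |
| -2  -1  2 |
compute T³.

T² = [[4, 5, -3], [-10, 1, 6], [-6, -6, 5]]
T³ = [[4, 17, -5], [-34, -14, 23], [-10, -23, 10]]

[[4, 17, -5], [-34, -14, 23], [-10, -23, 10]]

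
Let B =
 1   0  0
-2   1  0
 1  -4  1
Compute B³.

B = I + N where N = [[0, 0, 0], [-2, 0, 0], [1, -4, 0]] is strictly lower-triangular, so N³ = 0.
(I + N)³ = I + 3·N + 3·N² = [[1, 0, 0], [-6, 1, 0], [27, -12, 1]].

[[1, 0, 0], [-6, 1, 0], [27, -12, 1]]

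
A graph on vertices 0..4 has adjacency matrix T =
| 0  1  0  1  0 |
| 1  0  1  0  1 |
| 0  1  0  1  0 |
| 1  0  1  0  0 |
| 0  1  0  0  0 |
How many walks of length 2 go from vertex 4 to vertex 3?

0

The number of length-2 walks from vertex 4 to vertex 3 is entry (4,3) of T^2, where T is the adjacency matrix.
T^2 = [[2, 0, 2, 0, 1], [0, 3, 0, 2, 0], [2, 0, 2, 0, 1], [0, 2, 0, 2, 0], [1, 0, 1, 0, 1]]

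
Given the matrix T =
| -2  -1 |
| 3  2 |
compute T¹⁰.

[[1, 0], [0, 1]]

T² = I (check: tr T = 0 and det T = -1), so T¹⁰ = I since 10 is even.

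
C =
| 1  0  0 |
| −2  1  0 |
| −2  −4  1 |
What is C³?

[[1, 0, 0], [−6, 1, 0], [18, −12, 1]]

C = I + N where N = [[0, 0, 0], [−2, 0, 0], [−2, −4, 0]] is strictly lower-triangular, so N³ = 0.
(I + N)³ = I + 3·N + 3·N² = [[1, 0, 0], [−6, 1, 0], [18, −12, 1]].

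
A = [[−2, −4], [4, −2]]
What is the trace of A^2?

−24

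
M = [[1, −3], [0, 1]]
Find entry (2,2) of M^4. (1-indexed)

1

M = I + N where N = [[0, −3], [0, 0]] is strictly upper-triangular, so N^2 = 0.
(I + N)^4 = I + 4·N = [[1, −12], [0, 1]].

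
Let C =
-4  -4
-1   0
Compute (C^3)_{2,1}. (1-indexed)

C^2 = [[20, 16], [4, 4]]
C^3 = [[-96, -80], [-20, -16]]

-20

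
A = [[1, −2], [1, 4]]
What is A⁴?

[[−49, −130], [65, 146]]

tr A = 5 and det A = 6, so the characteristic polynomial is λ² − (5)λ + (6) with roots 2 and 3.
Eigenvectors give P = [[2, −1], [−1, 1]] with P⁻¹ = [[1, 1], [1, 2]], and A = P·diag(2, 3)·P⁻¹.
Then A⁴ = P·diag(16, 81)·P⁻¹ = [[32, −81], [−16, 81]] · [[1, 1], [1, 2]] = [[−49, −130], [65, 146]].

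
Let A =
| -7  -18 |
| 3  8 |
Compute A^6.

tr A = 1 and det A = -2, so the characteristic polynomial is λ² − (1)λ + (-2) with roots -1 and 2.
Eigenvectors give P = [[3, -2], [-1, 1]] with P⁻¹ = [[1, 2], [1, 3]], and A = P·diag(-1, 2)·P⁻¹.
Then A^6 = P·diag(1, 64)·P⁻¹ = [[3, -128], [-1, 64]] · [[1, 2], [1, 3]] = [[-125, -378], [63, 190]].

[[-125, -378], [63, 190]]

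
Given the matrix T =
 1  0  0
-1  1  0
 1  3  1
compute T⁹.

T = I + N where N = [[0, 0, 0], [-1, 0, 0], [1, 3, 0]] is strictly lower-triangular, so N³ = 0.
(I + N)⁹ = I + 9·N + 36·N² = [[1, 0, 0], [-9, 1, 0], [-99, 27, 1]].

[[1, 0, 0], [-9, 1, 0], [-99, 27, 1]]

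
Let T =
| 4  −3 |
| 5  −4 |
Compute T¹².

T² = I (check: tr T = 0 and det T = −1), so T¹² = I since 12 is even.

[[1, 0], [0, 1]]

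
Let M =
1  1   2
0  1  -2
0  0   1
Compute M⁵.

M = I + N where N = [[0, 1, 2], [0, 0, -2], [0, 0, 0]] is strictly upper-triangular, so N³ = 0.
(I + N)⁵ = I + 5·N + 10·N² = [[1, 5, -10], [0, 1, -10], [0, 0, 1]].

[[1, 5, -10], [0, 1, -10], [0, 0, 1]]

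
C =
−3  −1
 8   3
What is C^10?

[[1, 0], [0, 1]]

C² = I (check: tr C = 0 and det C = −1), so C^10 = I since 10 is even.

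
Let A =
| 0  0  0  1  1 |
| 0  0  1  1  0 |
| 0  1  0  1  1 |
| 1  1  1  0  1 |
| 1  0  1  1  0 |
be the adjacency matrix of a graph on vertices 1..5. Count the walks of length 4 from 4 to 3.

The number of length-4 walks from vertex 4 to vertex 3 is entry (4,3) of A⁴, where A is the adjacency matrix.
A² = [[2, 1, 2, 1, 1], [1, 2, 1, 1, 2], [2, 1, 3, 2, 1], [1, 1, 2, 4, 2], [1, 2, 1, 2, 3]]
A³ = [[2, 3, 3, 6, 5], [3, 2, 5, 6, 3], [3, 5, 4, 7, 7], [6, 6, 7, 6, 7], [5, 3, 7, 7, 4]]
A⁴ = [[11, 9, 14, 13, 11], [9, 11, 11, 13, 14], [14, 11, 19, 19, 14], [13, 13, 19, 26, 19], [11, 14, 14, 19, 19]]

19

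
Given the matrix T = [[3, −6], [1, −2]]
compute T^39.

[[3, −6], [1, −2]]

T² = T (a projection; rank 1, trace 1), so T^39 = T.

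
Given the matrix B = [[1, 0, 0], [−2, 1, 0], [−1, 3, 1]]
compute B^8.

[[1, 0, 0], [−16, 1, 0], [−176, 24, 1]]

B = I + N where N = [[0, 0, 0], [−2, 0, 0], [−1, 3, 0]] is strictly lower-triangular, so N^3 = 0.
(I + N)^8 = I + 8·N + 28·N^2 = [[1, 0, 0], [−16, 1, 0], [−176, 24, 1]].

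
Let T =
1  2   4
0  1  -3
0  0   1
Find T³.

T = I + N where N = [[0, 2, 4], [0, 0, -3], [0, 0, 0]] is strictly upper-triangular, so N³ = 0.
(I + N)³ = I + 3·N + 3·N² = [[1, 6, -6], [0, 1, -9], [0, 0, 1]].

[[1, 6, -6], [0, 1, -9], [0, 0, 1]]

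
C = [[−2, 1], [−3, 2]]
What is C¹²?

[[1, 0], [0, 1]]

C² = I (check: tr C = 0 and det C = −1), so C¹² = I since 12 is even.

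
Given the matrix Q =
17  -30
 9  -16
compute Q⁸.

[[1531, -2550], [765, -1274]]

tr Q = 1 and det Q = -2, so the characteristic polynomial is λ² − (1)λ + (-2) with roots 2 and -1.
Eigenvectors give P = [[2, -5], [1, -3]] with P⁻¹ = [[3, -5], [1, -2]], and Q = P·diag(2, -1)·P⁻¹.
Then Q⁸ = P·diag(256, 1)·P⁻¹ = [[512, -5], [256, -3]] · [[3, -5], [1, -2]] = [[1531, -2550], [765, -1274]].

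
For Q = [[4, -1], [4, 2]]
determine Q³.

Q² = [[12, -6], [24, 0]]
Q³ = [[24, -24], [96, -24]]

[[24, -24], [96, -24]]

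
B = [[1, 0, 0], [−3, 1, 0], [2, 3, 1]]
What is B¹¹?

[[1, 0, 0], [−33, 1, 0], [−473, 33, 1]]

B = I + N where N = [[0, 0, 0], [−3, 0, 0], [2, 3, 0]] is strictly lower-triangular, so N³ = 0.
(I + N)¹¹ = I + 11·N + 55·N² = [[1, 0, 0], [−33, 1, 0], [−473, 33, 1]].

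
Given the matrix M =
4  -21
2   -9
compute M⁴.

tr M = -5 and det M = 6, so the characteristic polynomial is λ² − (-5)λ + (6) with roots -2 and -3.
Eigenvectors give P = [[7, 3], [2, 1]] with P⁻¹ = [[1, -3], [-2, 7]], and M = P·diag(-2, -3)·P⁻¹.
Then M⁴ = P·diag(16, 81)·P⁻¹ = [[112, 243], [32, 81]] · [[1, -3], [-2, 7]] = [[-374, 1365], [-130, 471]].

[[-374, 1365], [-130, 471]]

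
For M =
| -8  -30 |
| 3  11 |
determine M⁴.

tr M = 3 and det M = 2, so the characteristic polynomial is λ² − (3)λ + (2) with roots 1 and 2.
Eigenvectors give P = [[10, 3], [-3, -1]] with P⁻¹ = [[1, 3], [-3, -10]], and M = P·diag(1, 2)·P⁻¹.
Then M⁴ = P·diag(1, 16)·P⁻¹ = [[10, 48], [-3, -16]] · [[1, 3], [-3, -10]] = [[-134, -450], [45, 151]].

[[-134, -450], [45, 151]]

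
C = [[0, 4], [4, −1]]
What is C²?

[[16, −4], [−4, 17]]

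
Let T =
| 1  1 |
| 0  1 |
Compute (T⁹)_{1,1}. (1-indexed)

T = I + N where N = [[0, 1], [0, 0]] is strictly upper-triangular, so N² = 0.
(I + N)⁹ = I + 9·N = [[1, 9], [0, 1]].

1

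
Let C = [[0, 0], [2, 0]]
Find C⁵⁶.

[[0, 0], [0, 0]]

C is strictly triangular, hence nilpotent: C² = 0, so C⁵⁶ = 0.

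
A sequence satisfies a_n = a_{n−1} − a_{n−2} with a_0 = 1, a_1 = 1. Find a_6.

1

With companion matrix T = [[1, −1], [1, 0]], [a_n, a_{n−1}]ᵀ = T·[a_{n−1}, a_{n−2}]ᵀ, so [a_6, a_5]ᵀ = T⁵·[a_1, a_0]ᵀ.
T⁵ = [[0, 1], [−1, 1]], giving [a_6, a_5]ᵀ = [[1], [0]].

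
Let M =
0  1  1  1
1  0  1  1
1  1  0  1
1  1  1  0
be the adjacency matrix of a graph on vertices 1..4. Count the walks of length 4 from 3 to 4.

20

The number of length-4 walks from vertex 3 to vertex 4 is entry (3,4) of M⁴, where M is the adjacency matrix.
M² = [[3, 2, 2, 2], [2, 3, 2, 2], [2, 2, 3, 2], [2, 2, 2, 3]]
M³ = [[6, 7, 7, 7], [7, 6, 7, 7], [7, 7, 6, 7], [7, 7, 7, 6]]
M⁴ = [[21, 20, 20, 20], [20, 21, 20, 20], [20, 20, 21, 20], [20, 20, 20, 21]]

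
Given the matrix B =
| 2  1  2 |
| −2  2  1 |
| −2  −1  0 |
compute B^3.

[[−18, −3, −2], [−18, −6, −19], [14, −5, −8]]

B^2 = [[−2, 2, 5], [−10, 1, −2], [−2, −4, −5]]
B^3 = [[−18, −3, −2], [−18, −6, −19], [14, −5, −8]]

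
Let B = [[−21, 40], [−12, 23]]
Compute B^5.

[[−1221, 2440], [−732, 1463]]

tr B = 2 and det B = −3, so the characteristic polynomial is λ² − (2)λ + (−3) with roots −1 and 3.
Eigenvectors give P = [[2, −5], [1, −3]] with P⁻¹ = [[3, −5], [1, −2]], and B = P·diag(−1, 3)·P⁻¹.
Then B^5 = P·diag(−1, 243)·P⁻¹ = [[−2, −1215], [−1, −729]] · [[3, −5], [1, −2]] = [[−1221, 2440], [−732, 1463]].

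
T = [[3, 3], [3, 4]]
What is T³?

[[117, 138], [138, 163]]

T² = [[18, 21], [21, 25]]
T³ = [[117, 138], [138, 163]]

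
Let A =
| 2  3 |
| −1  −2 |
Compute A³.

[[2, 3], [−1, −2]]

A² = [[1, 0], [0, 1]]
A³ = [[2, 3], [−1, −2]]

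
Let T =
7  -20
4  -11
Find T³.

[[103, -260], [52, -131]]

tr T = -4 and det T = 3, so the characteristic polynomial is λ² − (-4)λ + (3) with roots -3 and -1.
Eigenvectors give P = [[2, -5], [1, -2]] with P⁻¹ = [[-2, 5], [-1, 2]], and T = P·diag(-3, -1)·P⁻¹.
Then T³ = P·diag(-27, -1)·P⁻¹ = [[-54, 5], [-27, 2]] · [[-2, 5], [-1, 2]] = [[103, -260], [52, -131]].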